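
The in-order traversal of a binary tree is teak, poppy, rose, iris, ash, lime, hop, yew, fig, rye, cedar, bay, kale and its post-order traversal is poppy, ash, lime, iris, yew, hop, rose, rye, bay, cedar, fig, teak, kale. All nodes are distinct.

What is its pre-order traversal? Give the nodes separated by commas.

kale, teak, fig, rose, poppy, hop, iris, lime, ash, yew, cedar, rye, bay

The last element of post-order is the root; it splits in-order into left and right subtrees.
Root kale: left subtree has 12 nodes {teak, poppy, rose, iris, ash, lime, hop, yew, fig, rye, cedar, bay}, right has 0 { }.
  Root teak: left subtree has 0 nodes { }, right has 11 {poppy, rose, iris, ash, lime, hop, yew, fig, rye, cedar, bay}.
    Root fig: left subtree has 7 nodes {poppy, rose, iris, ash, lime, hop, yew}, right has 3 {rye, cedar, bay}.
      Root rose: left subtree has 1 node {poppy}, right has 5 {iris, ash, lime, hop, yew}.
        Root hop: left subtree has 3 nodes {iris, ash, lime}, right has 1 {yew}.
          Root iris: left subtree has 0 nodes { }, right has 2 {ash, lime}.
            Root lime: left subtree has 1 node {ash}, right has 0 { }.
      Root cedar: left subtree has 1 node {rye}, right has 1 {bay}.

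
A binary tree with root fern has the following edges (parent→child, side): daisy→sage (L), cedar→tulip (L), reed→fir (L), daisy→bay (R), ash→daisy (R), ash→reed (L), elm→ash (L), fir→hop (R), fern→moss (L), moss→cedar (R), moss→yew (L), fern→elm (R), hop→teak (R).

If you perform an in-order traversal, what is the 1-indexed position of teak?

8

In-order visits the left subtree, then the node, then the right subtree.
At fern: go left to moss.
  At moss: go left to yew.
    yew is a leaf — visit yew.
  Visit moss.
  At moss: go right to cedar.
    At cedar: go left to tulip.
      tulip is a leaf — visit tulip.
    Visit cedar.
    At cedar: no right child.
Visit fern.
At fern: go right to elm.
  At elm: go left to ash.
    At ash: go left to reed.
      At reed: go left to fir.
        At fir: no left child.
        Visit fir.
        At fir: go right to hop.
          At hop: no left child.
          Visit hop.
          At hop: go right to teak.
            teak is a leaf — visit teak.
      Visit reed.
      At reed: no right child.
    Visit ash.
    At ash: go right to daisy.
      At daisy: go left to sage.
        sage is a leaf — visit sage.
      Visit daisy.
      At daisy: go right to bay.
        bay is a leaf — visit bay.
  Visit elm.
  At elm: no right child.
Full in-order sequence: yew, moss, tulip, cedar, fern, fir, hop, teak, reed, ash, sage, daisy, bay, elm.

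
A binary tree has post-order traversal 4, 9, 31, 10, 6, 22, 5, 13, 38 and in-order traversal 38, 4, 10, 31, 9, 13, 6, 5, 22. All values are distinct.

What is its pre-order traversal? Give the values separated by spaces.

38 13 10 4 31 9 5 6 22

The last element of post-order is the root; it splits in-order into left and right subtrees.
Root 38: left subtree has 0 nodes { }, right has 8 {4, 10, 31, 9, 13, 6, 5, 22}.
  Root 13: left subtree has 4 nodes {4, 10, 31, 9}, right has 3 {6, 5, 22}.
    Root 10: left subtree has 1 node {4}, right has 2 {31, 9}.
      Root 31: left subtree has 0 nodes { }, right has 1 {9}.
    Root 5: left subtree has 1 node {6}, right has 1 {22}.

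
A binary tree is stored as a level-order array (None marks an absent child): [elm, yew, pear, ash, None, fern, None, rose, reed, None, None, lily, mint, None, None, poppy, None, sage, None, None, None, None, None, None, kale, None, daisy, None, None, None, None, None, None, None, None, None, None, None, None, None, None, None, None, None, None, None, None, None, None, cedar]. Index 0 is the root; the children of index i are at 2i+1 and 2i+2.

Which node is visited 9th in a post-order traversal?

Post-order visits the left subtree, then the right subtree, then the node.
At elm: go left to yew.
  At yew: go left to ash.
    At ash: go left to rose.
      At rose: go left to poppy.
        poppy is a leaf — visit poppy.
      At rose: no right child.
      Visit rose.
    At ash: go right to reed.
      At reed: go left to sage.
        sage is a leaf — visit sage.
      At reed: no right child.
      Visit reed.
    Visit ash.
  At yew: no right child.
  Visit yew.
At elm: go right to pear.
  At pear: go left to fern.
    At fern: go left to lily.
      At lily: no left child.
      At lily: go right to kale.
        At kale: go left to cedar.
          cedar is a leaf — visit cedar.
        At kale: no right child.
        Visit kale.
      Visit lily.
    At fern: go right to mint.
      At mint: no left child.
      At mint: go right to daisy.
        daisy is a leaf — visit daisy.
      Visit mint.
    Visit fern.
  At pear: no right child.
  Visit pear.
Visit elm.
Full post-order sequence: poppy, rose, sage, reed, ash, yew, cedar, kale, lily, daisy, mint, fern, pear, elm.

lily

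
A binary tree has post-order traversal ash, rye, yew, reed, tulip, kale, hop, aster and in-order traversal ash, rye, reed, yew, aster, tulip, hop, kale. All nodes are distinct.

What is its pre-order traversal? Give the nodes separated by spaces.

The last element of post-order is the root; it splits in-order into left and right subtrees.
Root aster: left subtree has 4 nodes {ash, rye, reed, yew}, right has 3 {tulip, hop, kale}.
  Root reed: left subtree has 2 nodes {ash, rye}, right has 1 {yew}.
    Root rye: left subtree has 1 node {ash}, right has 0 { }.
  Root hop: left subtree has 1 node {tulip}, right has 1 {kale}.

aster reed rye ash yew hop tulip kale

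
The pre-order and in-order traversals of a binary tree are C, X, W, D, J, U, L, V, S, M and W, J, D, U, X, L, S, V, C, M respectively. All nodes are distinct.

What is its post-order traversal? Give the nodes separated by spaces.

The first element of pre-order is the root; it splits in-order into left and right subtrees.
Root C: left subtree has 8 nodes {W, J, D, U, X, L, S, V}, right has 1 {M}.
  Root X: left subtree has 4 nodes {W, J, D, U}, right has 3 {L, S, V}.
    Root W: left subtree has 0 nodes { }, right has 3 {J, D, U}.
      Root D: left subtree has 1 node {J}, right has 1 {U}.
    Root L: left subtree has 0 nodes { }, right has 2 {S, V}.
      Root V: left subtree has 1 node {S}, right has 0 { }.

J U D W S V L X M C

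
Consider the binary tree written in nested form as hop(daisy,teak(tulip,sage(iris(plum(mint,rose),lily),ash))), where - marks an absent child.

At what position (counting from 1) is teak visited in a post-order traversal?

Post-order visits the left subtree, then the right subtree, then the node.
At hop: go left to daisy.
  daisy is a leaf — visit daisy.
At hop: go right to teak.
  At teak: go left to tulip.
    tulip is a leaf — visit tulip.
  At teak: go right to sage.
    At sage: go left to iris.
      At iris: go left to plum.
        At plum: go left to mint.
          mint is a leaf — visit mint.
        At plum: go right to rose.
          rose is a leaf — visit rose.
        Visit plum.
      At iris: go right to lily.
        lily is a leaf — visit lily.
      Visit iris.
    At sage: go right to ash.
      ash is a leaf — visit ash.
    Visit sage.
  Visit teak.
Visit hop.
Full post-order sequence: daisy, tulip, mint, rose, plum, lily, iris, ash, sage, teak, hop.

10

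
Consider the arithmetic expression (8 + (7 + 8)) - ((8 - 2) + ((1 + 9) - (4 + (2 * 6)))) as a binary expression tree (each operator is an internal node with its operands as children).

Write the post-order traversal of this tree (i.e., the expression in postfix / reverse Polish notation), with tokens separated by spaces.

8 7 8 + + 8 2 - 1 9 + 4 2 6 * + - + -

Post-order on an expression tree gives postfix notation: for each operator, emit left operand, right operand, then the operator.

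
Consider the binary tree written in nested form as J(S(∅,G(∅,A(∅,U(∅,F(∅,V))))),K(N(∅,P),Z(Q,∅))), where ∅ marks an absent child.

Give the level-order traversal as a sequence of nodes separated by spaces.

J S K G N Z A P Q U F V

Level-order visits nodes level by level from the root, left to right within each level.
Level 0: J
Level 1: S, K
Level 2: G, N, Z
Level 3: A, P, Q
Level 4: U
Level 5: F
Level 6: V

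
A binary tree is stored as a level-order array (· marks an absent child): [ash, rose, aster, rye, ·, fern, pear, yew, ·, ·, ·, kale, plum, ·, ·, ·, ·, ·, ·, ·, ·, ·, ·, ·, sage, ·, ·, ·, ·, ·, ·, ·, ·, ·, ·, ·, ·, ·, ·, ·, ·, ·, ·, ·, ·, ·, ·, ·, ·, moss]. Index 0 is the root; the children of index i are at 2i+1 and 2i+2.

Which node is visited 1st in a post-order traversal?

yew

Post-order visits the left subtree, then the right subtree, then the node.
At ash: go left to rose.
  At rose: go left to rye.
    At rye: go left to yew.
      yew is a leaf — visit yew.
    At rye: no right child.
    Visit rye.
  At rose: no right child.
  Visit rose.
At ash: go right to aster.
  At aster: go left to fern.
    At fern: go left to kale.
      At kale: no left child.
      At kale: go right to sage.
        At sage: go left to moss.
          moss is a leaf — visit moss.
        At sage: no right child.
        Visit sage.
      Visit kale.
    At fern: go right to plum.
      plum is a leaf — visit plum.
    Visit fern.
  At aster: go right to pear.
    pear is a leaf — visit pear.
  Visit aster.
Visit ash.
Full post-order sequence: yew, rye, rose, moss, sage, kale, plum, fern, pear, aster, ash.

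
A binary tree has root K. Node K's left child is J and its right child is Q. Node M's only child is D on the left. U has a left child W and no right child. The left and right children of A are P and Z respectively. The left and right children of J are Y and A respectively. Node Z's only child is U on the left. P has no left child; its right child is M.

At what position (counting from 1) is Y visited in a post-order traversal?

Post-order visits the left subtree, then the right subtree, then the node.
At K: go left to J.
  At J: go left to Y.
    Y is a leaf — visit Y.
  At J: go right to A.
    At A: go left to P.
      At P: no left child.
      At P: go right to M.
        At M: go left to D.
          D is a leaf — visit D.
        At M: no right child.
        Visit M.
      Visit P.
    At A: go right to Z.
      At Z: go left to U.
        At U: go left to W.
          W is a leaf — visit W.
        At U: no right child.
        Visit U.
      At Z: no right child.
      Visit Z.
    Visit A.
  Visit J.
At K: go right to Q.
  Q is a leaf — visit Q.
Visit K.
Full post-order sequence: Y, D, M, P, W, U, Z, A, J, Q, K.

1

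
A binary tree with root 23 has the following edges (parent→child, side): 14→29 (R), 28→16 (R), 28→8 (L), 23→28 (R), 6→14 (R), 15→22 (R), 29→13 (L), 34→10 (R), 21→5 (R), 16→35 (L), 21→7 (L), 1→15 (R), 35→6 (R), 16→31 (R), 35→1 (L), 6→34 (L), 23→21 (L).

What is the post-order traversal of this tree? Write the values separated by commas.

7, 5, 21, 8, 22, 15, 1, 10, 34, 13, 29, 14, 6, 35, 31, 16, 28, 23

Post-order visits the left subtree, then the right subtree, then the node.
At 23: go left to 21.
  At 21: go left to 7.
    7 is a leaf — visit 7.
  At 21: go right to 5.
    5 is a leaf — visit 5.
  Visit 21.
At 23: go right to 28.
  At 28: go left to 8.
    8 is a leaf — visit 8.
  At 28: go right to 16.
    At 16: go left to 35.
      At 35: go left to 1.
        At 1: no left child.
        At 1: go right to 15.
          At 15: no left child.
          At 15: go right to 22.
            22 is a leaf — visit 22.
          Visit 15.
        Visit 1.
      At 35: go right to 6.
        At 6: go left to 34.
          At 34: no left child.
          At 34: go right to 10.
            10 is a leaf — visit 10.
          Visit 34.
        At 6: go right to 14.
          At 14: no left child.
          At 14: go right to 29.
            At 29: go left to 13.
              13 is a leaf — visit 13.
            At 29: no right child.
            Visit 29.
          Visit 14.
        Visit 6.
      Visit 35.
    At 16: go right to 31.
      31 is a leaf — visit 31.
    Visit 16.
  Visit 28.
Visit 23.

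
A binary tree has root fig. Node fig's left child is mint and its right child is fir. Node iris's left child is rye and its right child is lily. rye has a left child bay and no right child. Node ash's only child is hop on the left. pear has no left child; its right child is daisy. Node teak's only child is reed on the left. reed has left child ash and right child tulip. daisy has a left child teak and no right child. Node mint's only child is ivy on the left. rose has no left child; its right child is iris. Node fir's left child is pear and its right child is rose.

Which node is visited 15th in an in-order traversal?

iris

In-order visits the left subtree, then the node, then the right subtree.
At fig: go left to mint.
  At mint: go left to ivy.
    ivy is a leaf — visit ivy.
  Visit mint.
  At mint: no right child.
Visit fig.
At fig: go right to fir.
  At fir: go left to pear.
    At pear: no left child.
    Visit pear.
    At pear: go right to daisy.
      At daisy: go left to teak.
        At teak: go left to reed.
          At reed: go left to ash.
            At ash: go left to hop.
              hop is a leaf — visit hop.
            Visit ash.
            At ash: no right child.
          Visit reed.
          At reed: go right to tulip.
            tulip is a leaf — visit tulip.
        Visit teak.
        At teak: no right child.
      Visit daisy.
      At daisy: no right child.
  Visit fir.
  At fir: go right to rose.
    At rose: no left child.
    Visit rose.
    At rose: go right to iris.
      At iris: go left to rye.
        At rye: go left to bay.
          bay is a leaf — visit bay.
        Visit rye.
        At rye: no right child.
      Visit iris.
      At iris: go right to lily.
        lily is a leaf — visit lily.
Full in-order sequence: ivy, mint, fig, pear, hop, ash, reed, tulip, teak, daisy, fir, rose, bay, rye, iris, lily.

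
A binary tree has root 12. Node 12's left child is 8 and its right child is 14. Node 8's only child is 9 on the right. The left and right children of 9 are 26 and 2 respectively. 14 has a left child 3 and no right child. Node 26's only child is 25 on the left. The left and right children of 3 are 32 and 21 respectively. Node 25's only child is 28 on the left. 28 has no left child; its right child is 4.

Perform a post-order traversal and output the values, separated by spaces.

4 28 25 26 2 9 8 32 21 3 14 12

Post-order visits the left subtree, then the right subtree, then the node.
At 12: go left to 8.
  At 8: no left child.
  At 8: go right to 9.
    At 9: go left to 26.
      At 26: go left to 25.
        At 25: go left to 28.
          At 28: no left child.
          At 28: go right to 4.
            4 is a leaf — visit 4.
          Visit 28.
        At 25: no right child.
        Visit 25.
      At 26: no right child.
      Visit 26.
    At 9: go right to 2.
      2 is a leaf — visit 2.
    Visit 9.
  Visit 8.
At 12: go right to 14.
  At 14: go left to 3.
    At 3: go left to 32.
      32 is a leaf — visit 32.
    At 3: go right to 21.
      21 is a leaf — visit 21.
    Visit 3.
  At 14: no right child.
  Visit 14.
Visit 12.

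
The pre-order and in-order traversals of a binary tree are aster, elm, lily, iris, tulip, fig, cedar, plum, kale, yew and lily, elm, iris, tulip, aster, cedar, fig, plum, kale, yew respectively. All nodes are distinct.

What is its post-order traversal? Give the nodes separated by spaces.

The first element of pre-order is the root; it splits in-order into left and right subtrees.
Root aster: left subtree has 4 nodes {lily, elm, iris, tulip}, right has 5 {cedar, fig, plum, kale, yew}.
  Root elm: left subtree has 1 node {lily}, right has 2 {iris, tulip}.
    Root iris: left subtree has 0 nodes { }, right has 1 {tulip}.
  Root fig: left subtree has 1 node {cedar}, right has 3 {plum, kale, yew}.
    Root plum: left subtree has 0 nodes { }, right has 2 {kale, yew}.
      Root kale: left subtree has 0 nodes { }, right has 1 {yew}.

lily tulip iris elm cedar yew kale plum fig aster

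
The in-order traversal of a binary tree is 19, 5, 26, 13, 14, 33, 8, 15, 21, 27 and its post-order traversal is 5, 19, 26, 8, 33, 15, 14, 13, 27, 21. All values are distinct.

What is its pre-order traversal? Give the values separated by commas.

The last element of post-order is the root; it splits in-order into left and right subtrees.
Root 21: left subtree has 8 nodes {19, 5, 26, 13, 14, 33, 8, 15}, right has 1 {27}.
  Root 13: left subtree has 3 nodes {19, 5, 26}, right has 4 {14, 33, 8, 15}.
    Root 26: left subtree has 2 nodes {19, 5}, right has 0 { }.
      Root 19: left subtree has 0 nodes { }, right has 1 {5}.
    Root 14: left subtree has 0 nodes { }, right has 3 {33, 8, 15}.
      Root 15: left subtree has 2 nodes {33, 8}, right has 0 { }.
        Root 33: left subtree has 0 nodes { }, right has 1 {8}.

21, 13, 26, 19, 5, 14, 15, 33, 8, 27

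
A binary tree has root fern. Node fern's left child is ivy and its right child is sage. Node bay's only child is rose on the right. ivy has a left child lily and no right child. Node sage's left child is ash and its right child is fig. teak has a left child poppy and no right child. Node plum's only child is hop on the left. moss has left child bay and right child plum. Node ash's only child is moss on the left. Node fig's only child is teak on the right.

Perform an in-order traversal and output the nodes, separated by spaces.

lily ivy fern bay rose moss hop plum ash sage fig poppy teak

In-order visits the left subtree, then the node, then the right subtree.
At fern: go left to ivy.
  At ivy: go left to lily.
    lily is a leaf — visit lily.
  Visit ivy.
  At ivy: no right child.
Visit fern.
At fern: go right to sage.
  At sage: go left to ash.
    At ash: go left to moss.
      At moss: go left to bay.
        At bay: no left child.
        Visit bay.
        At bay: go right to rose.
          rose is a leaf — visit rose.
      Visit moss.
      At moss: go right to plum.
        At plum: go left to hop.
          hop is a leaf — visit hop.
        Visit plum.
        At plum: no right child.
    Visit ash.
    At ash: no right child.
  Visit sage.
  At sage: go right to fig.
    At fig: no left child.
    Visit fig.
    At fig: go right to teak.
      At teak: go left to poppy.
        poppy is a leaf — visit poppy.
      Visit teak.
      At teak: no right child.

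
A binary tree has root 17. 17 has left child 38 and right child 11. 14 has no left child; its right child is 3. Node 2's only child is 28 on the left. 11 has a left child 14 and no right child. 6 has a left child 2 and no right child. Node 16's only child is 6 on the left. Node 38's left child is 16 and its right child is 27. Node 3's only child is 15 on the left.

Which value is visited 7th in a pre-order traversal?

27

Pre-order visits the node, then its left subtree, then its right subtree.
Visit 17.
At 17: go left to 38.
  Visit 38.
  At 38: go left to 16.
    Visit 16.
    At 16: go left to 6.
      Visit 6.
      At 6: go left to 2.
        Visit 2.
        At 2: go left to 28.
          28 is a leaf — visit 28.
        At 2: no right child.
      At 6: no right child.
    At 16: no right child.
  At 38: go right to 27.
    27 is a leaf — visit 27.
At 17: go right to 11.
  Visit 11.
  At 11: go left to 14.
    Visit 14.
    At 14: no left child.
    At 14: go right to 3.
      Visit 3.
      At 3: go left to 15.
        15 is a leaf — visit 15.
      At 3: no right child.
  At 11: no right child.
Full pre-order sequence: 17, 38, 16, 6, 2, 28, 27, 11, 14, 3, 15.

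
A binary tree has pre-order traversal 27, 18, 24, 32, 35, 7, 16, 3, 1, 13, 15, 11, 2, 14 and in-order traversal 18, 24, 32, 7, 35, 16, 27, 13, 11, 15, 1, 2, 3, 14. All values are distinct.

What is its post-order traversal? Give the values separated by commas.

The first element of pre-order is the root; it splits in-order into left and right subtrees.
Root 27: left subtree has 6 nodes {18, 24, 32, 7, 35, 16}, right has 7 {13, 11, 15, 1, 2, 3, 14}.
  Root 18: left subtree has 0 nodes { }, right has 5 {24, 32, 7, 35, 16}.
    Root 24: left subtree has 0 nodes { }, right has 4 {32, 7, 35, 16}.
      Root 32: left subtree has 0 nodes { }, right has 3 {7, 35, 16}.
        Root 35: left subtree has 1 node {7}, right has 1 {16}.
  Root 3: left subtree has 5 nodes {13, 11, 15, 1, 2}, right has 1 {14}.
    Root 1: left subtree has 3 nodes {13, 11, 15}, right has 1 {2}.
      Root 13: left subtree has 0 nodes { }, right has 2 {11, 15}.
        Root 15: left subtree has 1 node {11}, right has 0 { }.

7, 16, 35, 32, 24, 18, 11, 15, 13, 2, 1, 14, 3, 27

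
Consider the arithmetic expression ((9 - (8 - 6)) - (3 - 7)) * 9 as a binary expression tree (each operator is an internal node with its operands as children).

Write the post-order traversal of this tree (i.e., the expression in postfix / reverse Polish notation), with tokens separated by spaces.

9 8 6 - - 3 7 - - 9 *

Post-order on an expression tree gives postfix notation: for each operator, emit left operand, right operand, then the operator.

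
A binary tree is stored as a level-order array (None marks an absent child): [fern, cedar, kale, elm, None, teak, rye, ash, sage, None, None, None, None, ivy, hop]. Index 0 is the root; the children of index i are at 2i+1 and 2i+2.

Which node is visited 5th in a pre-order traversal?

Pre-order visits the node, then its left subtree, then its right subtree.
Visit fern.
At fern: go left to cedar.
  Visit cedar.
  At cedar: go left to elm.
    Visit elm.
    At elm: go left to ash.
      ash is a leaf — visit ash.
    At elm: go right to sage.
      sage is a leaf — visit sage.
  At cedar: no right child.
At fern: go right to kale.
  Visit kale.
  At kale: go left to teak.
    teak is a leaf — visit teak.
  At kale: go right to rye.
    Visit rye.
    At rye: go left to ivy.
      ivy is a leaf — visit ivy.
    At rye: go right to hop.
      hop is a leaf — visit hop.
Full pre-order sequence: fern, cedar, elm, ash, sage, kale, teak, rye, ivy, hop.

sage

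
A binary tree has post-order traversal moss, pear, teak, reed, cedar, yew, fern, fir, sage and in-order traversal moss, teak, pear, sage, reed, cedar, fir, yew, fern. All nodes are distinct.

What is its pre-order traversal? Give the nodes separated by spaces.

The last element of post-order is the root; it splits in-order into left and right subtrees.
Root sage: left subtree has 3 nodes {moss, teak, pear}, right has 5 {reed, cedar, fir, yew, fern}.
  Root teak: left subtree has 1 node {moss}, right has 1 {pear}.
  Root fir: left subtree has 2 nodes {reed, cedar}, right has 2 {yew, fern}.
    Root cedar: left subtree has 1 node {reed}, right has 0 { }.
    Root fern: left subtree has 1 node {yew}, right has 0 { }.

sage teak moss pear fir cedar reed fern yew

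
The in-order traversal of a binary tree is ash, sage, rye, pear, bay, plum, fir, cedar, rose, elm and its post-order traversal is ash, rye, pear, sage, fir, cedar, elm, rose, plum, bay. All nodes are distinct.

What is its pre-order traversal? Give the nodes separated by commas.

bay, sage, ash, pear, rye, plum, rose, cedar, fir, elm

The last element of post-order is the root; it splits in-order into left and right subtrees.
Root bay: left subtree has 4 nodes {ash, sage, rye, pear}, right has 5 {plum, fir, cedar, rose, elm}.
  Root sage: left subtree has 1 node {ash}, right has 2 {rye, pear}.
    Root pear: left subtree has 1 node {rye}, right has 0 { }.
  Root plum: left subtree has 0 nodes { }, right has 4 {fir, cedar, rose, elm}.
    Root rose: left subtree has 2 nodes {fir, cedar}, right has 1 {elm}.
      Root cedar: left subtree has 1 node {fir}, right has 0 { }.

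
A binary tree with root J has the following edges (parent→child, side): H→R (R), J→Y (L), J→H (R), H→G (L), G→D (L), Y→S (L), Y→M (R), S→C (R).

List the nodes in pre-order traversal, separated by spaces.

J Y S C M H G D R

Pre-order visits the node, then its left subtree, then its right subtree.
Visit J.
At J: go left to Y.
  Visit Y.
  At Y: go left to S.
    Visit S.
    At S: no left child.
    At S: go right to C.
      C is a leaf — visit C.
  At Y: go right to M.
    M is a leaf — visit M.
At J: go right to H.
  Visit H.
  At H: go left to G.
    Visit G.
    At G: go left to D.
      D is a leaf — visit D.
    At G: no right child.
  At H: go right to R.
    R is a leaf — visit R.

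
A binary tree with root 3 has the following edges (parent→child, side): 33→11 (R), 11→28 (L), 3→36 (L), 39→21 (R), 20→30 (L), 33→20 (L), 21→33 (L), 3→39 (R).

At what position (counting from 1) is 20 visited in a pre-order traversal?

6

Pre-order visits the node, then its left subtree, then its right subtree.
Visit 3.
At 3: go left to 36.
  36 is a leaf — visit 36.
At 3: go right to 39.
  Visit 39.
  At 39: no left child.
  At 39: go right to 21.
    Visit 21.
    At 21: go left to 33.
      Visit 33.
      At 33: go left to 20.
        Visit 20.
        At 20: go left to 30.
          30 is a leaf — visit 30.
        At 20: no right child.
      At 33: go right to 11.
        Visit 11.
        At 11: go left to 28.
          28 is a leaf — visit 28.
        At 11: no right child.
    At 21: no right child.
Full pre-order sequence: 3, 36, 39, 21, 33, 20, 30, 11, 28.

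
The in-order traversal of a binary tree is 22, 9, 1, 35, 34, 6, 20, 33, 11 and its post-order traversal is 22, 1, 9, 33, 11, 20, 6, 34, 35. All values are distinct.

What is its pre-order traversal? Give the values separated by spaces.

35 9 22 1 34 6 20 11 33

The last element of post-order is the root; it splits in-order into left and right subtrees.
Root 35: left subtree has 3 nodes {22, 9, 1}, right has 5 {34, 6, 20, 33, 11}.
  Root 9: left subtree has 1 node {22}, right has 1 {1}.
  Root 34: left subtree has 0 nodes { }, right has 4 {6, 20, 33, 11}.
    Root 6: left subtree has 0 nodes { }, right has 3 {20, 33, 11}.
      Root 20: left subtree has 0 nodes { }, right has 2 {33, 11}.
        Root 11: left subtree has 1 node {33}, right has 0 { }.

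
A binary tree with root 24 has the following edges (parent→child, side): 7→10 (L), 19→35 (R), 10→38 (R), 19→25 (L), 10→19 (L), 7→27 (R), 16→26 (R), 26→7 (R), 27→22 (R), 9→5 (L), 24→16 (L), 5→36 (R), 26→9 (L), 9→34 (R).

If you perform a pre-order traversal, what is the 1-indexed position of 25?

Pre-order visits the node, then its left subtree, then its right subtree.
Visit 24.
At 24: go left to 16.
  Visit 16.
  At 16: no left child.
  At 16: go right to 26.
    Visit 26.
    At 26: go left to 9.
      Visit 9.
      At 9: go left to 5.
        Visit 5.
        At 5: no left child.
        At 5: go right to 36.
          36 is a leaf — visit 36.
      At 9: go right to 34.
        34 is a leaf — visit 34.
    At 26: go right to 7.
      Visit 7.
      At 7: go left to 10.
        Visit 10.
        At 10: go left to 19.
          Visit 19.
          At 19: go left to 25.
            25 is a leaf — visit 25.
          At 19: go right to 35.
            35 is a leaf — visit 35.
        At 10: go right to 38.
          38 is a leaf — visit 38.
      At 7: go right to 27.
        Visit 27.
        At 27: no left child.
        At 27: go right to 22.
          22 is a leaf — visit 22.
At 24: no right child.
Full pre-order sequence: 24, 16, 26, 9, 5, 36, 34, 7, 10, 19, 25, 35, 38, 27, 22.

11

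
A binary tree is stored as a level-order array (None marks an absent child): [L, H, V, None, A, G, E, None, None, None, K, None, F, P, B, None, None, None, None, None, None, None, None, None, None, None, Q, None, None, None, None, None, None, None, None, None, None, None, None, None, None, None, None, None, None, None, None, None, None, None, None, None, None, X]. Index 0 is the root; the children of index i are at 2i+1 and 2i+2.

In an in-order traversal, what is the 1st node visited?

H

In-order visits the left subtree, then the node, then the right subtree.
At L: go left to H.
  At H: no left child.
  Visit H.
  At H: go right to A.
    At A: no left child.
    Visit A.
    At A: go right to K.
      K is a leaf — visit K.
Visit L.
At L: go right to V.
  At V: go left to G.
    At G: no left child.
    Visit G.
    At G: go right to F.
      At F: no left child.
      Visit F.
      At F: go right to Q.
        At Q: go left to X.
          X is a leaf — visit X.
        Visit Q.
        At Q: no right child.
  Visit V.
  At V: go right to E.
    At E: go left to P.
      P is a leaf — visit P.
    Visit E.
    At E: go right to B.
      B is a leaf — visit B.
Full in-order sequence: H, A, K, L, G, F, X, Q, V, P, E, B.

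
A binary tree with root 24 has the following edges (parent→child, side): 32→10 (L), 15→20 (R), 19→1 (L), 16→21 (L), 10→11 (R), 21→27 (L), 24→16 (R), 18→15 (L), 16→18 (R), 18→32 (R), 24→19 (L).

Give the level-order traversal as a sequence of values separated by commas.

24, 19, 16, 1, 21, 18, 27, 15, 32, 20, 10, 11

Level-order visits nodes level by level from the root, left to right within each level.
Level 0: 24
Level 1: 19, 16
Level 2: 1, 21, 18
Level 3: 27, 15, 32
Level 4: 20, 10
Level 5: 11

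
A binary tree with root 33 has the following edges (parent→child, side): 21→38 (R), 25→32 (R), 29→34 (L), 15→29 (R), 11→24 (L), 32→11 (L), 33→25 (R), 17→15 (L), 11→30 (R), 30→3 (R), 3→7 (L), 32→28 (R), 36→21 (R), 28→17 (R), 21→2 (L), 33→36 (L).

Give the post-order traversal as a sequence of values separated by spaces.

Post-order visits the left subtree, then the right subtree, then the node.
At 33: go left to 36.
  At 36: no left child.
  At 36: go right to 21.
    At 21: go left to 2.
      2 is a leaf — visit 2.
    At 21: go right to 38.
      38 is a leaf — visit 38.
    Visit 21.
  Visit 36.
At 33: go right to 25.
  At 25: no left child.
  At 25: go right to 32.
    At 32: go left to 11.
      At 11: go left to 24.
        24 is a leaf — visit 24.
      At 11: go right to 30.
        At 30: no left child.
        At 30: go right to 3.
          At 3: go left to 7.
            7 is a leaf — visit 7.
          At 3: no right child.
          Visit 3.
        Visit 30.
      Visit 11.
    At 32: go right to 28.
      At 28: no left child.
      At 28: go right to 17.
        At 17: go left to 15.
          At 15: no left child.
          At 15: go right to 29.
            At 29: go left to 34.
              34 is a leaf — visit 34.
            At 29: no right child.
            Visit 29.
          Visit 15.
        At 17: no right child.
        Visit 17.
      Visit 28.
    Visit 32.
  Visit 25.
Visit 33.

2 38 21 36 24 7 3 30 11 34 29 15 17 28 32 25 33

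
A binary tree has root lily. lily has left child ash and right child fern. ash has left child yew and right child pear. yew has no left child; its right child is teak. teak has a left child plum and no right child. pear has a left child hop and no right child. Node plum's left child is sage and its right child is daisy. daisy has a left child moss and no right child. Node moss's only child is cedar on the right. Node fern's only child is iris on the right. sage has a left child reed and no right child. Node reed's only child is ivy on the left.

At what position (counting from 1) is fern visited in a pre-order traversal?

Pre-order visits the node, then its left subtree, then its right subtree.
Visit lily.
At lily: go left to ash.
  Visit ash.
  At ash: go left to yew.
    Visit yew.
    At yew: no left child.
    At yew: go right to teak.
      Visit teak.
      At teak: go left to plum.
        Visit plum.
        At plum: go left to sage.
          Visit sage.
          At sage: go left to reed.
            Visit reed.
            At reed: go left to ivy.
              ivy is a leaf — visit ivy.
            At reed: no right child.
          At sage: no right child.
        At plum: go right to daisy.
          Visit daisy.
          At daisy: go left to moss.
            Visit moss.
            At moss: no left child.
            At moss: go right to cedar.
              cedar is a leaf — visit cedar.
          At daisy: no right child.
      At teak: no right child.
  At ash: go right to pear.
    Visit pear.
    At pear: go left to hop.
      hop is a leaf — visit hop.
    At pear: no right child.
At lily: go right to fern.
  Visit fern.
  At fern: no left child.
  At fern: go right to iris.
    iris is a leaf — visit iris.
Full pre-order sequence: lily, ash, yew, teak, plum, sage, reed, ivy, daisy, moss, cedar, pear, hop, fern, iris.

14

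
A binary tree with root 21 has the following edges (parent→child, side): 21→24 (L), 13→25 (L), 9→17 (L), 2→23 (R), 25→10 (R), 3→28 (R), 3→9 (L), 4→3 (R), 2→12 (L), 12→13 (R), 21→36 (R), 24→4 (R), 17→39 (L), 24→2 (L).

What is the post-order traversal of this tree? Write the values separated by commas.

10, 25, 13, 12, 23, 2, 39, 17, 9, 28, 3, 4, 24, 36, 21

Post-order visits the left subtree, then the right subtree, then the node.
At 21: go left to 24.
  At 24: go left to 2.
    At 2: go left to 12.
      At 12: no left child.
      At 12: go right to 13.
        At 13: go left to 25.
          At 25: no left child.
          At 25: go right to 10.
            10 is a leaf — visit 10.
          Visit 25.
        At 13: no right child.
        Visit 13.
      Visit 12.
    At 2: go right to 23.
      23 is a leaf — visit 23.
    Visit 2.
  At 24: go right to 4.
    At 4: no left child.
    At 4: go right to 3.
      At 3: go left to 9.
        At 9: go left to 17.
          At 17: go left to 39.
            39 is a leaf — visit 39.
          At 17: no right child.
          Visit 17.
        At 9: no right child.
        Visit 9.
      At 3: go right to 28.
        28 is a leaf — visit 28.
      Visit 3.
    Visit 4.
  Visit 24.
At 21: go right to 36.
  36 is a leaf — visit 36.
Visit 21.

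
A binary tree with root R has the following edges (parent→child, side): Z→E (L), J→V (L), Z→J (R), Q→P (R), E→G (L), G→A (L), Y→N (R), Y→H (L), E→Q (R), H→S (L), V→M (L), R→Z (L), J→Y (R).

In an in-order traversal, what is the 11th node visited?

H

In-order visits the left subtree, then the node, then the right subtree.
At R: go left to Z.
  At Z: go left to E.
    At E: go left to G.
      At G: go left to A.
        A is a leaf — visit A.
      Visit G.
      At G: no right child.
    Visit E.
    At E: go right to Q.
      At Q: no left child.
      Visit Q.
      At Q: go right to P.
        P is a leaf — visit P.
  Visit Z.
  At Z: go right to J.
    At J: go left to V.
      At V: go left to M.
        M is a leaf — visit M.
      Visit V.
      At V: no right child.
    Visit J.
    At J: go right to Y.
      At Y: go left to H.
        At H: go left to S.
          S is a leaf — visit S.
        Visit H.
        At H: no right child.
      Visit Y.
      At Y: go right to N.
        N is a leaf — visit N.
Visit R.
At R: no right child.
Full in-order sequence: A, G, E, Q, P, Z, M, V, J, S, H, Y, N, R.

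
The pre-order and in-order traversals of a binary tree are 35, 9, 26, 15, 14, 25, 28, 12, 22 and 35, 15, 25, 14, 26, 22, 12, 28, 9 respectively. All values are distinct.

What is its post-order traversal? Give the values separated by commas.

25, 14, 15, 22, 12, 28, 26, 9, 35

The first element of pre-order is the root; it splits in-order into left and right subtrees.
Root 35: left subtree has 0 nodes { }, right has 8 {15, 25, 14, 26, 22, 12, 28, 9}.
  Root 9: left subtree has 7 nodes {15, 25, 14, 26, 22, 12, 28}, right has 0 { }.
    Root 26: left subtree has 3 nodes {15, 25, 14}, right has 3 {22, 12, 28}.
      Root 15: left subtree has 0 nodes { }, right has 2 {25, 14}.
        Root 14: left subtree has 1 node {25}, right has 0 { }.
      Root 28: left subtree has 2 nodes {22, 12}, right has 0 { }.
        Root 12: left subtree has 1 node {22}, right has 0 { }.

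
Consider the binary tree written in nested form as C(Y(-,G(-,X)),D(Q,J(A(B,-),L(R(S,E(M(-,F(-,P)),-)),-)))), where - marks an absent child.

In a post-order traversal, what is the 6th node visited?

Post-order visits the left subtree, then the right subtree, then the node.
At C: go left to Y.
  At Y: no left child.
  At Y: go right to G.
    At G: no left child.
    At G: go right to X.
      X is a leaf — visit X.
    Visit G.
  Visit Y.
At C: go right to D.
  At D: go left to Q.
    Q is a leaf — visit Q.
  At D: go right to J.
    At J: go left to A.
      At A: go left to B.
        B is a leaf — visit B.
      At A: no right child.
      Visit A.
    At J: go right to L.
      At L: go left to R.
        At R: go left to S.
          S is a leaf — visit S.
        At R: go right to E.
          At E: go left to M.
            At M: no left child.
            At M: go right to F.
              At F: no left child.
              At F: go right to P.
                P is a leaf — visit P.
              Visit F.
            Visit M.
          At E: no right child.
          Visit E.
        Visit R.
      At L: no right child.
      Visit L.
    Visit J.
  Visit D.
Visit C.
Full post-order sequence: X, G, Y, Q, B, A, S, P, F, M, E, R, L, J, D, C.

A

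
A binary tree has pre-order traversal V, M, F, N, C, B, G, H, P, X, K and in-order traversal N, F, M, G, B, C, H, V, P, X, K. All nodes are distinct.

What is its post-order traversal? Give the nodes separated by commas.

N, F, G, B, H, C, M, K, X, P, V

The first element of pre-order is the root; it splits in-order into left and right subtrees.
Root V: left subtree has 7 nodes {N, F, M, G, B, C, H}, right has 3 {P, X, K}.
  Root M: left subtree has 2 nodes {N, F}, right has 4 {G, B, C, H}.
    Root F: left subtree has 1 node {N}, right has 0 { }.
    Root C: left subtree has 2 nodes {G, B}, right has 1 {H}.
      Root B: left subtree has 1 node {G}, right has 0 { }.
  Root P: left subtree has 0 nodes { }, right has 2 {X, K}.
    Root X: left subtree has 0 nodes { }, right has 1 {K}.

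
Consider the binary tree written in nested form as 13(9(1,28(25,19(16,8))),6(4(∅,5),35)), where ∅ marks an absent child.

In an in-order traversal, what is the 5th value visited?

16

In-order visits the left subtree, then the node, then the right subtree.
At 13: go left to 9.
  At 9: go left to 1.
    1 is a leaf — visit 1.
  Visit 9.
  At 9: go right to 28.
    At 28: go left to 25.
      25 is a leaf — visit 25.
    Visit 28.
    At 28: go right to 19.
      At 19: go left to 16.
        16 is a leaf — visit 16.
      Visit 19.
      At 19: go right to 8.
        8 is a leaf — visit 8.
Visit 13.
At 13: go right to 6.
  At 6: go left to 4.
    At 4: no left child.
    Visit 4.
    At 4: go right to 5.
      5 is a leaf — visit 5.
  Visit 6.
  At 6: go right to 35.
    35 is a leaf — visit 35.
Full in-order sequence: 1, 9, 25, 28, 16, 19, 8, 13, 4, 5, 6, 35.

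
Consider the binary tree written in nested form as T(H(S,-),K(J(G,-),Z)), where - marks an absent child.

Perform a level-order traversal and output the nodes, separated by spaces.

T H K S J Z G

Level-order visits nodes level by level from the root, left to right within each level.
Level 0: T
Level 1: H, K
Level 2: S, J, Z
Level 3: G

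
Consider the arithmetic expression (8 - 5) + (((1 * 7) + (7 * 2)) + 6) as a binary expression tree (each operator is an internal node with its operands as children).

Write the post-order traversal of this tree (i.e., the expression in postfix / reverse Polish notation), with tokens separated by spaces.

Post-order on an expression tree gives postfix notation: for each operator, emit left operand, right operand, then the operator.

8 5 - 1 7 * 7 2 * + 6 + +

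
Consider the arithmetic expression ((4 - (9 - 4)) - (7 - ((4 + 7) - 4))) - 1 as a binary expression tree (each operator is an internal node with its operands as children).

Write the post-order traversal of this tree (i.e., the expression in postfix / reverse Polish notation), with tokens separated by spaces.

Post-order on an expression tree gives postfix notation: for each operator, emit left operand, right operand, then the operator.

4 9 4 - - 7 4 7 + 4 - - - 1 -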